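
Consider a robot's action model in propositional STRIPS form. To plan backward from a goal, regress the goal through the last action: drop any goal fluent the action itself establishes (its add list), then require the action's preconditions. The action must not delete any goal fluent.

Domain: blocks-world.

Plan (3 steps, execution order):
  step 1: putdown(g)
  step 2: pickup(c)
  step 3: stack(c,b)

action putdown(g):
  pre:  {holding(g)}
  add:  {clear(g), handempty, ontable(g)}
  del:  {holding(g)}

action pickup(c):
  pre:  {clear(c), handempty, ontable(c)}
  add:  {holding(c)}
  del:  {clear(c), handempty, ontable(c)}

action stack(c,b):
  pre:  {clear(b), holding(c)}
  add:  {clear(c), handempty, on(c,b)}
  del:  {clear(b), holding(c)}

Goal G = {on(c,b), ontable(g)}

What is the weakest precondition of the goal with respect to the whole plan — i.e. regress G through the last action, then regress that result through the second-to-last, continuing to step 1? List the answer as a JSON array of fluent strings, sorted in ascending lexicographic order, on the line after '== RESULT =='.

Regress step by step:
  through step 3 (stack(c,b)): drop {on(c,b)}, keep {ontable(g)}, require {clear(b), holding(c)}
    → {clear(b), holding(c), ontable(g)}
  through step 2 (pickup(c)): drop {holding(c)}, keep {clear(b), ontable(g)}, require {clear(c), handempty, ontable(c)}
    → {clear(b), clear(c), handempty, ontable(c), ontable(g)}
  through step 1 (putdown(g)): drop {handempty, ontable(g)}, keep {clear(b), clear(c), ontable(c)}, require {holding(g)}
    → {clear(b), clear(c), holding(g), ontable(c)}

== RESULT ==
["clear(b)", "clear(c)", "holding(g)", "ontable(c)"]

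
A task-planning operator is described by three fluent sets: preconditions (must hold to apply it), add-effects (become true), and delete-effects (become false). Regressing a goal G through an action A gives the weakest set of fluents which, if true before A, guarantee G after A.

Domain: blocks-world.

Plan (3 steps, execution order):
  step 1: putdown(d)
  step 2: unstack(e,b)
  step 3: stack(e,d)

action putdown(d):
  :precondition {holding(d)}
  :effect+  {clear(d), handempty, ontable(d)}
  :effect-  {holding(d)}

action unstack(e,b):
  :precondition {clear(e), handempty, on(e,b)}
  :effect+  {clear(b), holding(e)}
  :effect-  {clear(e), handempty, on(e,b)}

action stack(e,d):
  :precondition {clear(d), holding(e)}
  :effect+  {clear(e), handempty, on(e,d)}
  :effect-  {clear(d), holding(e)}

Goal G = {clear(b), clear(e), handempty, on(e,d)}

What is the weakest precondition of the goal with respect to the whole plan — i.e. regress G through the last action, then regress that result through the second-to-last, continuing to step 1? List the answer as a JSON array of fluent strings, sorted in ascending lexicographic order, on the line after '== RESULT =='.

Regress step by step:
  through step 3 (stack(e,d)): drop {clear(e), handempty, on(e,d)}, keep {clear(b)}, require {clear(d), holding(e)}
    → {clear(b), clear(d), holding(e)}
  through step 2 (unstack(e,b)): drop {clear(b), holding(e)}, keep {clear(d)}, require {clear(e), handempty, on(e,b)}
    → {clear(d), clear(e), handempty, on(e,b)}
  through step 1 (putdown(d)): drop {clear(d), handempty}, keep {clear(e), on(e,b)}, require {holding(d)}
    → {clear(e), holding(d), on(e,b)}

== RESULT ==
["clear(e)", "holding(d)", "on(e,b)"]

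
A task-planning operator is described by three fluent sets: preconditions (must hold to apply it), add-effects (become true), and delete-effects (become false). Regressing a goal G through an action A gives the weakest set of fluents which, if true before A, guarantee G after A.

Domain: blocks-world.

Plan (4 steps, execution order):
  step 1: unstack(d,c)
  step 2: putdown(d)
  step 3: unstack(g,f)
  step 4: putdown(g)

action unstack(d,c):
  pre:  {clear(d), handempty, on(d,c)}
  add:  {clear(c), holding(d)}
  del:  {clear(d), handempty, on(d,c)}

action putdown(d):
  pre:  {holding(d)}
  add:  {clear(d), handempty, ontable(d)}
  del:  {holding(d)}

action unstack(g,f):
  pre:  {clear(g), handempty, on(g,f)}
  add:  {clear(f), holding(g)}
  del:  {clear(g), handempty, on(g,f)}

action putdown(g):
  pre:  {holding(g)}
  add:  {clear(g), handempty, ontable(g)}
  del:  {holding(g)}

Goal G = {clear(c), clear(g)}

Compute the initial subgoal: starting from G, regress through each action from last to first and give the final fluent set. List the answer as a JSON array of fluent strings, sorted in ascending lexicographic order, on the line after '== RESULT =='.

Work backward from the goal:
  through step 4 (putdown(g)): drop {clear(g)}, keep {clear(c)}, require {holding(g)}
    → {clear(c), holding(g)}
  through step 3 (unstack(g,f)): drop {holding(g)}, keep {clear(c)}, require {clear(g), handempty, on(g,f)}
    → {clear(c), clear(g), handempty, on(g,f)}
  through step 2 (putdown(d)): drop {handempty}, keep {clear(c), clear(g), on(g,f)}, require {holding(d)}
    → {clear(c), clear(g), holding(d), on(g,f)}
  through step 1 (unstack(d,c)): drop {clear(c), holding(d)}, keep {clear(g), on(g,f)}, require {clear(d), handempty, on(d,c)}
    → {clear(d), clear(g), handempty, on(d,c), on(g,f)}

== RESULT ==
["clear(d)", "clear(g)", "handempty", "on(d,c)", "on(g,f)"]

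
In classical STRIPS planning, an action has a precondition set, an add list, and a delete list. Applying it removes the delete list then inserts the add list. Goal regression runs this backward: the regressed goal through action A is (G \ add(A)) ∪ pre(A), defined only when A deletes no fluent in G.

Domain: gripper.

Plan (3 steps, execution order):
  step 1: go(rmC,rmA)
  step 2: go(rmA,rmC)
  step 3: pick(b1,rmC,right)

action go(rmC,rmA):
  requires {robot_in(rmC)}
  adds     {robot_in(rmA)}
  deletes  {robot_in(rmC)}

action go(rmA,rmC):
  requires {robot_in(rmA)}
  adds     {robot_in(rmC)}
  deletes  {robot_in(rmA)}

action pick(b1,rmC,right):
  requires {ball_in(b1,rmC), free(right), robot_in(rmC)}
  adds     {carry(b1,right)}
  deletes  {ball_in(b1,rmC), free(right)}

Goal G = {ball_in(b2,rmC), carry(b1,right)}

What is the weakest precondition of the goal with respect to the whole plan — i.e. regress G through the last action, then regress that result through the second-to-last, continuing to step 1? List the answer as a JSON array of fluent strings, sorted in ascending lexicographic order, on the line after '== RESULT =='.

Work backward from the goal:
  through step 3 (pick(b1,rmC,right)): drop {carry(b1,right)}, keep {ball_in(b2,rmC)}, require {ball_in(b1,rmC), free(right), robot_in(rmC)}
    → {ball_in(b1,rmC), ball_in(b2,rmC), free(right), robot_in(rmC)}
  through step 2 (go(rmA,rmC)): drop {robot_in(rmC)}, keep {ball_in(b1,rmC), ball_in(b2,rmC), free(right)}, require {robot_in(rmA)}
    → {ball_in(b1,rmC), ball_in(b2,rmC), free(right), robot_in(rmA)}
  through step 1 (go(rmC,rmA)): drop {robot_in(rmA)}, keep {ball_in(b1,rmC), ball_in(b2,rmC), free(right)}, require {robot_in(rmC)}
    → {ball_in(b1,rmC), ball_in(b2,rmC), free(right), robot_in(rmC)}

== RESULT ==
["ball_in(b1,rmC)", "ball_in(b2,rmC)", "free(right)", "robot_in(rmC)"]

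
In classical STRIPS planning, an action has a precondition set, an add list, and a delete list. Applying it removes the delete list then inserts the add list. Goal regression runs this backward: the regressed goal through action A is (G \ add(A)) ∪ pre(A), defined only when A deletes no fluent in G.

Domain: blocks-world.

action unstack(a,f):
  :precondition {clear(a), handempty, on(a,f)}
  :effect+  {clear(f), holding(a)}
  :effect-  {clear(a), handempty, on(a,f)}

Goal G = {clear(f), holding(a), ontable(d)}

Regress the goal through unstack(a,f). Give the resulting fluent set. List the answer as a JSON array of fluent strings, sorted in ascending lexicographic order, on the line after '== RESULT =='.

Compute (G \ add) ∪ pre:
  G ∩ del = {}  (empty — regression defined)
  G \ add = {clear(f), holding(a), ontable(d)} \ {clear(f), holding(a)} = {ontable(d)}
  ∪ pre   = {ontable(d)} ∪ {clear(a), handempty, on(a,f)}
          = {clear(a), handempty, on(a,f), ontable(d)}

== RESULT ==
["clear(a)", "handempty", "on(a,f)", "ontable(d)"]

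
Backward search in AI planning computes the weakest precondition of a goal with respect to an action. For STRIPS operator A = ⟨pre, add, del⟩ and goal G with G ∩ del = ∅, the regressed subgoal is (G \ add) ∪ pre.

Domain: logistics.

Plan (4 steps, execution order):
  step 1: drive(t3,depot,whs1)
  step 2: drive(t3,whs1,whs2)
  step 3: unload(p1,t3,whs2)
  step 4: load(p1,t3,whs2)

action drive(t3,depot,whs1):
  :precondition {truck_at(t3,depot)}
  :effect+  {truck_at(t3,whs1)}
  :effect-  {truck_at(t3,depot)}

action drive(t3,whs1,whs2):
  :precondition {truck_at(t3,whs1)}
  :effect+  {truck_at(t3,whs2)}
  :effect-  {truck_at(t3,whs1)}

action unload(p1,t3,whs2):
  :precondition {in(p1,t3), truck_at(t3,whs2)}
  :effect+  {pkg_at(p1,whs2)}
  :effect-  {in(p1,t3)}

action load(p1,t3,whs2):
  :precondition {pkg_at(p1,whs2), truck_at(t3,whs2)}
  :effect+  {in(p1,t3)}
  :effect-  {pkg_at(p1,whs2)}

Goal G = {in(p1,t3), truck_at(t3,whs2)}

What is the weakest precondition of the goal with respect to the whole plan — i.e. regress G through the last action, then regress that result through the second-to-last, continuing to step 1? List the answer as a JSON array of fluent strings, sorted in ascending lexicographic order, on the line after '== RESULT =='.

Regress step by step:
  through step 4 (load(p1,t3,whs2)): drop {in(p1,t3)}, keep {truck_at(t3,whs2)}, require {pkg_at(p1,whs2), truck_at(t3,whs2)}
    → {pkg_at(p1,whs2), truck_at(t3,whs2)}
  through step 3 (unload(p1,t3,whs2)): drop {pkg_at(p1,whs2)}, keep {truck_at(t3,whs2)}, require {in(p1,t3), truck_at(t3,whs2)}
    → {in(p1,t3), truck_at(t3,whs2)}
  through step 2 (drive(t3,whs1,whs2)): drop {truck_at(t3,whs2)}, keep {in(p1,t3)}, require {truck_at(t3,whs1)}
    → {in(p1,t3), truck_at(t3,whs1)}
  through step 1 (drive(t3,depot,whs1)): drop {truck_at(t3,whs1)}, keep {in(p1,t3)}, require {truck_at(t3,depot)}
    → {in(p1,t3), truck_at(t3,depot)}

== RESULT ==
["in(p1,t3)", "truck_at(t3,depot)"]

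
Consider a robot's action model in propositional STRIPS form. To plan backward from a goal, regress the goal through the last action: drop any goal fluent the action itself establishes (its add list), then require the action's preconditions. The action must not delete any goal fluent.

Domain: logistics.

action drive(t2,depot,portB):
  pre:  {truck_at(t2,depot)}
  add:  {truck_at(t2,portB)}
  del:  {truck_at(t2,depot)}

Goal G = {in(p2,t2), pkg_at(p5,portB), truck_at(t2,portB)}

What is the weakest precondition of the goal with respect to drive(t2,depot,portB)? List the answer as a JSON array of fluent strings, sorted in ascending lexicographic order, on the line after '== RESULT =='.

Regress:
  G ∩ del = {}  (empty — regression defined)
  G \ add = {in(p2,t2), pkg_at(p5,portB), truck_at(t2,portB)} \ {truck_at(t2,portB)} = {in(p2,t2), pkg_at(p5,portB)}
  ∪ pre   = {in(p2,t2), pkg_at(p5,portB)} ∪ {truck_at(t2,depot)}
          = {in(p2,t2), pkg_at(p5,portB), truck_at(t2,depot)}

== RESULT ==
["in(p2,t2)", "pkg_at(p5,portB)", "truck_at(t2,depot)"]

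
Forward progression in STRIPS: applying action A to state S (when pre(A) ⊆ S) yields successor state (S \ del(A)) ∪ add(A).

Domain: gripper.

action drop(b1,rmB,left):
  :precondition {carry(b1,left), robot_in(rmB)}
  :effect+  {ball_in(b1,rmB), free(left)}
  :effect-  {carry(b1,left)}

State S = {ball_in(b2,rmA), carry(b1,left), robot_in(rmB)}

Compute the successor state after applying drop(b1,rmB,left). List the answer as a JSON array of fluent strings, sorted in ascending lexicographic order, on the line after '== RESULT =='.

Progress:
  pre ⊆ S: {carry(b1,left), robot_in(rmB)} ⊆ S  — applicable
  S \ del = {ball_in(b2,rmA), robot_in(rmB)}
  ∪ add   = {ball_in(b1,rmB), ball_in(b2,rmA), free(left), robot_in(rmB)}

== RESULT ==
["ball_in(b1,rmB)", "ball_in(b2,rmA)", "free(left)", "robot_in(rmB)"]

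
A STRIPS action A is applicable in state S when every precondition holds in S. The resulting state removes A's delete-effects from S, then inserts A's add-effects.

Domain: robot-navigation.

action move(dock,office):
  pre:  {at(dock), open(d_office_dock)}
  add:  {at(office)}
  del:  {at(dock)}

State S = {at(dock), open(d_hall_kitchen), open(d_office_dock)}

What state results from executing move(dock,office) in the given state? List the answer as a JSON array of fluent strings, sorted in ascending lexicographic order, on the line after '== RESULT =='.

Compute (S \ del) ∪ add:
  pre ⊆ S: {at(dock), open(d_office_dock)} ⊆ S  — applicable
  S \ del = {open(d_hall_kitchen), open(d_office_dock)}
  ∪ add   = {at(office), open(d_hall_kitchen), open(d_office_dock)}

== RESULT ==
["at(office)", "open(d_hall_kitchen)", "open(d_office_dock)"]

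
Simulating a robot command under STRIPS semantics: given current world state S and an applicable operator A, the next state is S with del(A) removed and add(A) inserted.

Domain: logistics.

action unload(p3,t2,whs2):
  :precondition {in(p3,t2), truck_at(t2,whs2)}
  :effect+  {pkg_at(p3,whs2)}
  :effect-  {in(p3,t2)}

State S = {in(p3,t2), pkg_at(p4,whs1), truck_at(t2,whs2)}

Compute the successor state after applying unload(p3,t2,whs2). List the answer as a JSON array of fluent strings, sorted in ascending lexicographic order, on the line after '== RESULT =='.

Compute (S \ del) ∪ add:
  pre ⊆ S: {in(p3,t2), truck_at(t2,whs2)} ⊆ S  — applicable
  S \ del = {pkg_at(p4,whs1), truck_at(t2,whs2)}
  ∪ add   = {pkg_at(p3,whs2), pkg_at(p4,whs1), truck_at(t2,whs2)}

== RESULT ==
["pkg_at(p3,whs2)", "pkg_at(p4,whs1)", "truck_at(t2,whs2)"]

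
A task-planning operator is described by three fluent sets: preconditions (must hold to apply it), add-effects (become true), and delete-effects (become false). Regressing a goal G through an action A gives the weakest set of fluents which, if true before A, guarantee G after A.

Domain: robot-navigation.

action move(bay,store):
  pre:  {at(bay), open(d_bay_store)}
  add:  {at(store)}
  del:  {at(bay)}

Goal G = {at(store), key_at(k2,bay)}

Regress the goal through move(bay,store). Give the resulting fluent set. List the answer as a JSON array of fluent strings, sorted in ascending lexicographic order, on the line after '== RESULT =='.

Compute (G \ add) ∪ pre:
  G ∩ del = {}  (empty — regression defined)
  G \ add = {at(store), key_at(k2,bay)} \ {at(store)} = {key_at(k2,bay)}
  ∪ pre   = {key_at(k2,bay)} ∪ {at(bay), open(d_bay_store)}
          = {at(bay), key_at(k2,bay), open(d_bay_store)}

== RESULT ==
["at(bay)", "key_at(k2,bay)", "open(d_bay_store)"]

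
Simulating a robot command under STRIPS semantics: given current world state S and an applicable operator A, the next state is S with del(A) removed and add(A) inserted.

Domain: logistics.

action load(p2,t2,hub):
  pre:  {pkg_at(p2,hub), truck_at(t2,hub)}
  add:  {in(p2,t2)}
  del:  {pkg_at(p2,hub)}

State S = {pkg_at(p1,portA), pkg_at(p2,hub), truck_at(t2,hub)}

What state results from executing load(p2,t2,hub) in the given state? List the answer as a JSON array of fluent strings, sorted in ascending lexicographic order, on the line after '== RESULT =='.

Compute (S \ del) ∪ add:
  pre ⊆ S: {pkg_at(p2,hub), truck_at(t2,hub)} ⊆ S  — applicable
  S \ del = {pkg_at(p1,portA), truck_at(t2,hub)}
  ∪ add   = {in(p2,t2), pkg_at(p1,portA), truck_at(t2,hub)}

== RESULT ==
["in(p2,t2)", "pkg_at(p1,portA)", "truck_at(t2,hub)"]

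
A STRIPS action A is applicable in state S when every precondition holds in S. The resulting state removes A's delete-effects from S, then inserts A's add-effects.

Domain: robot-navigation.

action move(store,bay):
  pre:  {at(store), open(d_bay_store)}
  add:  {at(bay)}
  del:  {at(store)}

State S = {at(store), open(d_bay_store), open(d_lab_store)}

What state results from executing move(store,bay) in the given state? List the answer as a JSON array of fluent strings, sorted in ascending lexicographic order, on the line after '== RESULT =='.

Compute (S \ del) ∪ add:
  pre ⊆ S: {at(store), open(d_bay_store)} ⊆ S  — applicable
  S \ del = {open(d_bay_store), open(d_lab_store)}
  ∪ add   = {at(bay), open(d_bay_store), open(d_lab_store)}

== RESULT ==
["at(bay)", "open(d_bay_store)", "open(d_lab_store)"]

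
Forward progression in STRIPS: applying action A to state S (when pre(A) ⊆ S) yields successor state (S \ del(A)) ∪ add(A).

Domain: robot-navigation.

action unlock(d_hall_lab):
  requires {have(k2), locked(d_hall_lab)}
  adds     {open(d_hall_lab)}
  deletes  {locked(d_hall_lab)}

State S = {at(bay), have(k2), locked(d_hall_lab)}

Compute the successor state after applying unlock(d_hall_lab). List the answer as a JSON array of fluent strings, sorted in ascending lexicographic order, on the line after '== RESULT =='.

Progress:
  pre ⊆ S: {have(k2), locked(d_hall_lab)} ⊆ S  — applicable
  S \ del = {at(bay), have(k2)}
  ∪ add   = {at(bay), have(k2), open(d_hall_lab)}

== RESULT ==
["at(bay)", "have(k2)", "open(d_hall_lab)"]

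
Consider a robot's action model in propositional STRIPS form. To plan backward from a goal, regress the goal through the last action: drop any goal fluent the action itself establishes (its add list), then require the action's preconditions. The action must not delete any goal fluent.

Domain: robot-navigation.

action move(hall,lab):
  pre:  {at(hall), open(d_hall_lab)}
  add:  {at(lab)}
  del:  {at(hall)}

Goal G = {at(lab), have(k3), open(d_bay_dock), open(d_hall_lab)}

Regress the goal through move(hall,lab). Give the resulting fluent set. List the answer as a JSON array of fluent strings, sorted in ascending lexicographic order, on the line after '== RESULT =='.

Regress:
  G ∩ del = {}  (empty — regression defined)
  G \ add = {at(lab), have(k3), open(d_bay_dock), open(d_hall_lab)} \ {at(lab)} = {have(k3), open(d_bay_dock), open(d_hall_lab)}
  ∪ pre   = {have(k3), open(d_bay_dock), open(d_hall_lab)} ∪ {at(hall), open(d_hall_lab)}
          = {at(hall), have(k3), open(d_bay_dock), open(d_hall_lab)}

== RESULT ==
["at(hall)", "have(k3)", "open(d_bay_dock)", "open(d_hall_lab)"]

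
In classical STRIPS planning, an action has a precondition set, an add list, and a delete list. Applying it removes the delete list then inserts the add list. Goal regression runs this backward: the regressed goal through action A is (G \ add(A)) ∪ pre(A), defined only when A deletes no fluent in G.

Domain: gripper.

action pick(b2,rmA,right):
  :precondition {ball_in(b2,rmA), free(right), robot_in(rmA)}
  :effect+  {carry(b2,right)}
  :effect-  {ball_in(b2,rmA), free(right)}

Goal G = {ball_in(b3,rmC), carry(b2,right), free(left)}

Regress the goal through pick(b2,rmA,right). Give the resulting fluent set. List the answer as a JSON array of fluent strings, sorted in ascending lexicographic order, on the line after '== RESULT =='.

Regress:
  G ∩ del = {}  (empty — regression defined)
  G \ add = {ball_in(b3,rmC), carry(b2,right), free(left)} \ {carry(b2,right)} = {ball_in(b3,rmC), free(left)}
  ∪ pre   = {ball_in(b3,rmC), free(left)} ∪ {ball_in(b2,rmA), free(right), robot_in(rmA)}
          = {ball_in(b2,rmA), ball_in(b3,rmC), free(left), free(right), robot_in(rmA)}

== RESULT ==
["ball_in(b2,rmA)", "ball_in(b3,rmC)", "free(left)", "free(right)", "robot_in(rmA)"]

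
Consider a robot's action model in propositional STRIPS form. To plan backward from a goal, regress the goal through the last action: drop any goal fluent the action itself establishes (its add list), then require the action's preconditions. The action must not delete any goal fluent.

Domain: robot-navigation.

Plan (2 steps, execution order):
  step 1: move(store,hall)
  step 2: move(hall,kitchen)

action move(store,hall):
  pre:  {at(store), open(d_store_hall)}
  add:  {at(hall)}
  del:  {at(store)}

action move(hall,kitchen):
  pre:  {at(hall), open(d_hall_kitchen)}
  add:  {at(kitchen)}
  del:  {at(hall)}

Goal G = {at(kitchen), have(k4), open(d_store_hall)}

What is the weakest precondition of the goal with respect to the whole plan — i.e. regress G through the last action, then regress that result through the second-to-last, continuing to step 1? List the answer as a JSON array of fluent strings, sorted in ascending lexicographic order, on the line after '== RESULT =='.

Work backward from the goal:
  through step 2 (move(hall,kitchen)): drop {at(kitchen)}, keep {have(k4), open(d_store_hall)}, require {at(hall), open(d_hall_kitchen)}
    → {at(hall), have(k4), open(d_hall_kitchen), open(d_store_hall)}
  through step 1 (move(store,hall)): drop {at(hall)}, keep {have(k4), open(d_hall_kitchen), open(d_store_hall)}, require {at(store), open(d_store_hall)}
    → {at(store), have(k4), open(d_hall_kitchen), open(d_store_hall)}

== RESULT ==
["at(store)", "have(k4)", "open(d_hall_kitchen)", "open(d_store_hall)"]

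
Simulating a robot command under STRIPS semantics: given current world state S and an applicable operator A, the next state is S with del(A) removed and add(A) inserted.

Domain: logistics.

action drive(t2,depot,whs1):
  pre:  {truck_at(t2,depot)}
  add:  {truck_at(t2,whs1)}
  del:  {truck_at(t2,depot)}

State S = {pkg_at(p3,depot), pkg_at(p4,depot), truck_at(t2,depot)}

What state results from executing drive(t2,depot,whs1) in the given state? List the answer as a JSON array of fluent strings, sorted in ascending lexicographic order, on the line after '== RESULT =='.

Progress:
  pre ⊆ S: {truck_at(t2,depot)} ⊆ S  — applicable
  S \ del = {pkg_at(p3,depot), pkg_at(p4,depot)}
  ∪ add   = {pkg_at(p3,depot), pkg_at(p4,depot), truck_at(t2,whs1)}

== RESULT ==
["pkg_at(p3,depot)", "pkg_at(p4,depot)", "truck_at(t2,whs1)"]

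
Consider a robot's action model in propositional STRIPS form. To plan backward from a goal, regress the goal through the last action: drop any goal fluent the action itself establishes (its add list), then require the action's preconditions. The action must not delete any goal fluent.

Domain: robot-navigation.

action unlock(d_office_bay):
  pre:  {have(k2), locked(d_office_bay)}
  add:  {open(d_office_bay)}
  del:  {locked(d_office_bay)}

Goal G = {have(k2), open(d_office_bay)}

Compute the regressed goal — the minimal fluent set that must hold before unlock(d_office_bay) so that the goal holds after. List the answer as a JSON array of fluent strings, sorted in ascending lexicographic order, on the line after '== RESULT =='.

Compute (G \ add) ∪ pre:
  G ∩ del = {}  (empty — regression defined)
  G \ add = {have(k2), open(d_office_bay)} \ {open(d_office_bay)} = {have(k2)}
  ∪ pre   = {have(k2)} ∪ {have(k2), locked(d_office_bay)}
          = {have(k2), locked(d_office_bay)}

== RESULT ==
["have(k2)", "locked(d_office_bay)"]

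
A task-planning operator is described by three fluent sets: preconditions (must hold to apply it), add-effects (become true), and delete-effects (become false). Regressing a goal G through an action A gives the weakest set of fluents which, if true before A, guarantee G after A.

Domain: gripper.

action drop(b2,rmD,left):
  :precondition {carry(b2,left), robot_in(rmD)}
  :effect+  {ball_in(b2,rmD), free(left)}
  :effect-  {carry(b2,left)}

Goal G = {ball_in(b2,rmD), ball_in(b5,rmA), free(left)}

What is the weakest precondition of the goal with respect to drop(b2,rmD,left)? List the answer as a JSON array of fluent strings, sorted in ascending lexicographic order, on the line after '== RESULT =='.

Regress:
  G ∩ del = {}  (empty — regression defined)
  G \ add = {ball_in(b2,rmD), ball_in(b5,rmA), free(left)} \ {ball_in(b2,rmD), free(left)} = {ball_in(b5,rmA)}
  ∪ pre   = {ball_in(b5,rmA)} ∪ {carry(b2,left), robot_in(rmD)}
          = {ball_in(b5,rmA), carry(b2,left), robot_in(rmD)}

== RESULT ==
["ball_in(b5,rmA)", "carry(b2,left)", "robot_in(rmD)"]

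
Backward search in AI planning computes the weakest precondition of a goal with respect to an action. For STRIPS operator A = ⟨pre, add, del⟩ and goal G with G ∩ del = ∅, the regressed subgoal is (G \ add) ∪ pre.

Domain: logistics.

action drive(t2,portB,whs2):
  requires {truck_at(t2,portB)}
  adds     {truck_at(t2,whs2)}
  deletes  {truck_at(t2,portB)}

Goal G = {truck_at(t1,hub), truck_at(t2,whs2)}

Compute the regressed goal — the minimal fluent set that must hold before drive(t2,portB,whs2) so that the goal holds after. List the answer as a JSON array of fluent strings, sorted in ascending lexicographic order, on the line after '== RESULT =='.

Compute (G \ add) ∪ pre:
  G ∩ del = {}  (empty — regression defined)
  G \ add = {truck_at(t1,hub), truck_at(t2,whs2)} \ {truck_at(t2,whs2)} = {truck_at(t1,hub)}
  ∪ pre   = {truck_at(t1,hub)} ∪ {truck_at(t2,portB)}
          = {truck_at(t1,hub), truck_at(t2,portB)}

== RESULT ==
["truck_at(t1,hub)", "truck_at(t2,portB)"]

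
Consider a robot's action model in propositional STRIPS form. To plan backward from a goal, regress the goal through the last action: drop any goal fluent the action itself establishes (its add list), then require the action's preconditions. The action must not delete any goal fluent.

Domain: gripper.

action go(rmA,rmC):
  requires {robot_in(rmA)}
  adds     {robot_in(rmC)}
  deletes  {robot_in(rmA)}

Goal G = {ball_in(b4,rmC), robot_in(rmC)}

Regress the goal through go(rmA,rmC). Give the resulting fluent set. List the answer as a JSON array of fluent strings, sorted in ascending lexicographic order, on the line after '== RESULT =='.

Regress:
  G ∩ del = {}  (empty — regression defined)
  G \ add = {ball_in(b4,rmC), robot_in(rmC)} \ {robot_in(rmC)} = {ball_in(b4,rmC)}
  ∪ pre   = {ball_in(b4,rmC)} ∪ {robot_in(rmA)}
          = {ball_in(b4,rmC), robot_in(rmA)}

== RESULT ==
["ball_in(b4,rmC)", "robot_in(rmA)"]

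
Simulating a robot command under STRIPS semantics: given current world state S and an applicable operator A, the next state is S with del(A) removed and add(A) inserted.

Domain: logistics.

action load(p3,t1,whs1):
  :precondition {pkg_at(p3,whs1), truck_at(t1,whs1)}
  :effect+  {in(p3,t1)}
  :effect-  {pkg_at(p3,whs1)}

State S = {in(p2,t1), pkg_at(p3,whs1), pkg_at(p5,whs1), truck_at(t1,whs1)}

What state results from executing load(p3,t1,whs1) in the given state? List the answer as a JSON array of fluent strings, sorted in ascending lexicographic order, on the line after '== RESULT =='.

Compute (S \ del) ∪ add:
  pre ⊆ S: {pkg_at(p3,whs1), truck_at(t1,whs1)} ⊆ S  — applicable
  S \ del = {in(p2,t1), pkg_at(p5,whs1), truck_at(t1,whs1)}
  ∪ add   = {in(p2,t1), in(p3,t1), pkg_at(p5,whs1), truck_at(t1,whs1)}

== RESULT ==
["in(p2,t1)", "in(p3,t1)", "pkg_at(p5,whs1)", "truck_at(t1,whs1)"]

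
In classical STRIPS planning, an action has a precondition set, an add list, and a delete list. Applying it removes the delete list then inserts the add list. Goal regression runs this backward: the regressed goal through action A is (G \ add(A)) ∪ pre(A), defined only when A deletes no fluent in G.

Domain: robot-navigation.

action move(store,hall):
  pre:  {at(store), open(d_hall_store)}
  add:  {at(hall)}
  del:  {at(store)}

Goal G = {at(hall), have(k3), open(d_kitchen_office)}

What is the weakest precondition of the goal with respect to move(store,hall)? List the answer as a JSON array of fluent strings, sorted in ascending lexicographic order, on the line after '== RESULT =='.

Compute (G \ add) ∪ pre:
  G ∩ del = {}  (empty — regression defined)
  G \ add = {at(hall), have(k3), open(d_kitchen_office)} \ {at(hall)} = {have(k3), open(d_kitchen_office)}
  ∪ pre   = {have(k3), open(d_kitchen_office)} ∪ {at(store), open(d_hall_store)}
          = {at(store), have(k3), open(d_hall_store), open(d_kitchen_office)}

== RESULT ==
["at(store)", "have(k3)", "open(d_hall_store)", "open(d_kitchen_office)"]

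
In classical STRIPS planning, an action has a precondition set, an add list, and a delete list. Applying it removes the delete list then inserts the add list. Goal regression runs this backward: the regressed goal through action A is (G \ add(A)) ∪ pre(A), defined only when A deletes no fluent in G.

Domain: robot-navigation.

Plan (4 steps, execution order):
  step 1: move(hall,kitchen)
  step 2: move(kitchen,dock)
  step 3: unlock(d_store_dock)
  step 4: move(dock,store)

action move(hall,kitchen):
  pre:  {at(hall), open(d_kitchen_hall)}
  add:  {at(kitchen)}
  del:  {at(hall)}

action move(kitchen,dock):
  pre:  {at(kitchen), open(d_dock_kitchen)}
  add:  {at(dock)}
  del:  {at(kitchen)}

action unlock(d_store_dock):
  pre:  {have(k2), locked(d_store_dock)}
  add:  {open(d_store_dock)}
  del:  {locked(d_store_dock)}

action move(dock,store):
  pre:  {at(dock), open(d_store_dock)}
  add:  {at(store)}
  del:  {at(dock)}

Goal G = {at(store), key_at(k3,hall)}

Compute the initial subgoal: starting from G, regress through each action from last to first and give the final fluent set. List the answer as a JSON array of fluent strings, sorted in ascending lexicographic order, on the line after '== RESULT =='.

Regress step by step:
  through step 4 (move(dock,store)): drop {at(store)}, keep {key_at(k3,hall)}, require {at(dock), open(d_store_dock)}
    → {at(dock), key_at(k3,hall), open(d_store_dock)}
  through step 3 (unlock(d_store_dock)): drop {open(d_store_dock)}, keep {at(dock), key_at(k3,hall)}, require {have(k2), locked(d_store_dock)}
    → {at(dock), have(k2), key_at(k3,hall), locked(d_store_dock)}
  through step 2 (move(kitchen,dock)): drop {at(dock)}, keep {have(k2), key_at(k3,hall), locked(d_store_dock)}, require {at(kitchen), open(d_dock_kitchen)}
    → {at(kitchen), have(k2), key_at(k3,hall), locked(d_store_dock), open(d_dock_kitchen)}
  through step 1 (move(hall,kitchen)): drop {at(kitchen)}, keep {have(k2), key_at(k3,hall), locked(d_store_dock), open(d_dock_kitchen)}, require {at(hall), open(d_kitchen_hall)}
    → {at(hall), have(k2), key_at(k3,hall), locked(d_store_dock), open(d_dock_kitchen), open(d_kitchen_hall)}

== RESULT ==
["at(hall)", "have(k2)", "key_at(k3,hall)", "locked(d_store_dock)", "open(d_dock_kitchen)", "open(d_kitchen_hall)"]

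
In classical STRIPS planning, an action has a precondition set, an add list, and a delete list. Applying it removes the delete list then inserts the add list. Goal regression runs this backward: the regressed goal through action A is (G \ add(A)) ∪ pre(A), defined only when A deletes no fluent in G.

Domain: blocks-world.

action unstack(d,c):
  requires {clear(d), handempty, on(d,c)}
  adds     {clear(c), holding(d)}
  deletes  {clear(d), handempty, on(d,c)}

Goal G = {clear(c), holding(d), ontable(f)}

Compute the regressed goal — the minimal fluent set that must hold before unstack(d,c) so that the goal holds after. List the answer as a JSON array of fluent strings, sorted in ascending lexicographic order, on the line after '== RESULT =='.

Regress:
  G ∩ del = {}  (empty — regression defined)
  G \ add = {clear(c), holding(d), ontable(f)} \ {clear(c), holding(d)} = {ontable(f)}
  ∪ pre   = {ontable(f)} ∪ {clear(d), handempty, on(d,c)}
          = {clear(d), handempty, on(d,c), ontable(f)}

== RESULT ==
["clear(d)", "handempty", "on(d,c)", "ontable(f)"]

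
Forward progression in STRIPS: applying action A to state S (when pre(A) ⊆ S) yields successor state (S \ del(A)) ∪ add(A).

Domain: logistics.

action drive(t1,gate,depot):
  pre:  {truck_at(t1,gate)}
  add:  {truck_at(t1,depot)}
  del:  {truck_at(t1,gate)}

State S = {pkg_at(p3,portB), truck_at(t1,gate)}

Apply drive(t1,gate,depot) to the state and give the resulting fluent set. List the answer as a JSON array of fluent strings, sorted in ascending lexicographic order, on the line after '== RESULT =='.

Compute (S \ del) ∪ add:
  pre ⊆ S: {truck_at(t1,gate)} ⊆ S  — applicable
  S \ del = {pkg_at(p3,portB)}
  ∪ add   = {pkg_at(p3,portB), truck_at(t1,depot)}

== RESULT ==
["pkg_at(p3,portB)", "truck_at(t1,depot)"]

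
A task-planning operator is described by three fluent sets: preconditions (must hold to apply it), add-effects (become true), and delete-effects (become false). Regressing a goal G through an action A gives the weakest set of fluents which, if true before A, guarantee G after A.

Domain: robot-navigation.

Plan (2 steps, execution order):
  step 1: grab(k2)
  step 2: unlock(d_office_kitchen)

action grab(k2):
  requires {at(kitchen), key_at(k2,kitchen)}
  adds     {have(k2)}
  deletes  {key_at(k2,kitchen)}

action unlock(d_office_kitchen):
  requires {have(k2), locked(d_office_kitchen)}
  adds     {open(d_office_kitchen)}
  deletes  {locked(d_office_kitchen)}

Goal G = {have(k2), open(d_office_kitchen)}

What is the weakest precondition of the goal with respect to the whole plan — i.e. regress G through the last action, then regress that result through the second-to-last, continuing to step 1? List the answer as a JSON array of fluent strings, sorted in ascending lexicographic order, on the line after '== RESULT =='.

Regress step by step:
  through step 2 (unlock(d_office_kitchen)): drop {open(d_office_kitchen)}, keep {have(k2)}, require {have(k2), locked(d_office_kitchen)}
    → {have(k2), locked(d_office_kitchen)}
  through step 1 (grab(k2)): drop {have(k2)}, keep {locked(d_office_kitchen)}, require {at(kitchen), key_at(k2,kitchen)}
    → {at(kitchen), key_at(k2,kitchen), locked(d_office_kitchen)}

== RESULT ==
["at(kitchen)", "key_at(k2,kitchen)", "locked(d_office_kitchen)"]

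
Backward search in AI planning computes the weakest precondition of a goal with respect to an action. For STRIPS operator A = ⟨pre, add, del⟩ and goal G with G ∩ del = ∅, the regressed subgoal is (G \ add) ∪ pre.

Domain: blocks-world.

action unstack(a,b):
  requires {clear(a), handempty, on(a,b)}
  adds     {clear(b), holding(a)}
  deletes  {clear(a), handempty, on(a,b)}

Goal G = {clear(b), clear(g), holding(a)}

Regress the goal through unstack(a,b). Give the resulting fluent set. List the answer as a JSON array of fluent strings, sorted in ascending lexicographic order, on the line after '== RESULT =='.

Compute (G \ add) ∪ pre:
  G ∩ del = {}  (empty — regression defined)
  G \ add = {clear(b), clear(g), holding(a)} \ {clear(b), holding(a)} = {clear(g)}
  ∪ pre   = {clear(g)} ∪ {clear(a), handempty, on(a,b)}
          = {clear(a), clear(g), handempty, on(a,b)}

== RESULT ==
["clear(a)", "clear(g)", "handempty", "on(a,b)"]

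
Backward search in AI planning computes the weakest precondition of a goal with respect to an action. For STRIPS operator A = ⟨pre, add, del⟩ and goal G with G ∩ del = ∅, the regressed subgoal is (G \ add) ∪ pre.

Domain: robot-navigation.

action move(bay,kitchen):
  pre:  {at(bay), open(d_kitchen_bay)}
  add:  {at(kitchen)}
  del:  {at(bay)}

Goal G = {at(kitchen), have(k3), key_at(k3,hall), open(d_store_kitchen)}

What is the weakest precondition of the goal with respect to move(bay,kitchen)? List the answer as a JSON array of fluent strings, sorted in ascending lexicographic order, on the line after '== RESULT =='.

Regress:
  G ∩ del = {}  (empty — regression defined)
  G \ add = {at(kitchen), have(k3), key_at(k3,hall), open(d_store_kitchen)} \ {at(kitchen)} = {have(k3), key_at(k3,hall), open(d_store_kitchen)}
  ∪ pre   = {have(k3), key_at(k3,hall), open(d_store_kitchen)} ∪ {at(bay), open(d_kitchen_bay)}
          = {at(bay), have(k3), key_at(k3,hall), open(d_kitchen_bay), open(d_store_kitchen)}

== RESULT ==
["at(bay)", "have(k3)", "key_at(k3,hall)", "open(d_kitchen_bay)", "open(d_store_kitchen)"]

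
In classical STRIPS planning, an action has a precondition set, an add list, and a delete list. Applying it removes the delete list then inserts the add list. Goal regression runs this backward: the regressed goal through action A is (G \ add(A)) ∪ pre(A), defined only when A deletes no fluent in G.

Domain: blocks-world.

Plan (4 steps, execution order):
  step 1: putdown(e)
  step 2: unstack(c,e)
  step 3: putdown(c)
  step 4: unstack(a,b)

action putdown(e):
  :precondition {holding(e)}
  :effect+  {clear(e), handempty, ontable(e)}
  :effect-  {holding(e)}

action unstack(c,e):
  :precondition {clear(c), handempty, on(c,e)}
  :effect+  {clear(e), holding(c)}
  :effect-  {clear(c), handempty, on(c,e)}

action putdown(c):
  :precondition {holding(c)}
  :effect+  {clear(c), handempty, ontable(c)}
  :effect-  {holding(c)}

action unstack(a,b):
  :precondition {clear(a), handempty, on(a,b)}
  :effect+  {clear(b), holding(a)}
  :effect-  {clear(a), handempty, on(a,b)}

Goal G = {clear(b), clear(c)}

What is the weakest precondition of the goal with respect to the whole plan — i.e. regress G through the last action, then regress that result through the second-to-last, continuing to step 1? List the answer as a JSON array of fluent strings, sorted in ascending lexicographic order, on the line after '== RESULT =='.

Work backward from the goal:
  through step 4 (unstack(a,b)): drop {clear(b)}, keep {clear(c)}, require {clear(a), handempty, on(a,b)}
    → {clear(a), clear(c), handempty, on(a,b)}
  through step 3 (putdown(c)): drop {clear(c), handempty}, keep {clear(a), on(a,b)}, require {holding(c)}
    → {clear(a), holding(c), on(a,b)}
  through step 2 (unstack(c,e)): drop {holding(c)}, keep {clear(a), on(a,b)}, require {clear(c), handempty, on(c,e)}
    → {clear(a), clear(c), handempty, on(a,b), on(c,e)}
  through step 1 (putdown(e)): drop {handempty}, keep {clear(a), clear(c), on(a,b), on(c,e)}, require {holding(e)}
    → {clear(a), clear(c), holding(e), on(a,b), on(c,e)}

== RESULT ==
["clear(a)", "clear(c)", "holding(e)", "on(a,b)", "on(c,e)"]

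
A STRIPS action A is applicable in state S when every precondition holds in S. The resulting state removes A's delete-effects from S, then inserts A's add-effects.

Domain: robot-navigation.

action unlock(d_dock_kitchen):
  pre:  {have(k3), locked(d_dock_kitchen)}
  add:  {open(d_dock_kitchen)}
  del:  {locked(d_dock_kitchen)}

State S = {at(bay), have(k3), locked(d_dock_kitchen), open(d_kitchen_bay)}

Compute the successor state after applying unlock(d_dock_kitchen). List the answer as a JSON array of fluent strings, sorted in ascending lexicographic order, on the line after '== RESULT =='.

Progress:
  pre ⊆ S: {have(k3), locked(d_dock_kitchen)} ⊆ S  — applicable
  S \ del = {at(bay), have(k3), open(d_kitchen_bay)}
  ∪ add   = {at(bay), have(k3), open(d_dock_kitchen), open(d_kitchen_bay)}

== RESULT ==
["at(bay)", "have(k3)", "open(d_dock_kitchen)", "open(d_kitchen_bay)"]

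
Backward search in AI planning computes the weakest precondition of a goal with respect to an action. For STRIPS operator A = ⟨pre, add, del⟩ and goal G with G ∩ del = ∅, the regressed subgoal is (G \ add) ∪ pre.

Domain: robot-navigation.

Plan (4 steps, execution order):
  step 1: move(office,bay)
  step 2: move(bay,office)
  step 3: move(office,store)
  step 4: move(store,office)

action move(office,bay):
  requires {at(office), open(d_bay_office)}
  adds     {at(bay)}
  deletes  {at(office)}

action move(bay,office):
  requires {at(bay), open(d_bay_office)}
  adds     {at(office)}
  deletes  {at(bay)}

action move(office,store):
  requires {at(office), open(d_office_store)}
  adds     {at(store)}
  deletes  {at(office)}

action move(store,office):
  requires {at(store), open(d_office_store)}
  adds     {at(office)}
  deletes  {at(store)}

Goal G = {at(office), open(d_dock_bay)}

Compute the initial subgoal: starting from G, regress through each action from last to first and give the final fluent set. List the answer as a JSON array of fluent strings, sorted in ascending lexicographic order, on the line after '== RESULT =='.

Work backward from the goal:
  through step 4 (move(store,office)): drop {at(office)}, keep {open(d_dock_bay)}, require {at(store), open(d_office_store)}
    → {at(store), open(d_dock_bay), open(d_office_store)}
  through step 3 (move(office,store)): drop {at(store)}, keep {open(d_dock_bay), open(d_office_store)}, require {at(office), open(d_office_store)}
    → {at(office), open(d_dock_bay), open(d_office_store)}
  through step 2 (move(bay,office)): drop {at(office)}, keep {open(d_dock_bay), open(d_office_store)}, require {at(bay), open(d_bay_office)}
    → {at(bay), open(d_bay_office), open(d_dock_bay), open(d_office_store)}
  through step 1 (move(office,bay)): drop {at(bay)}, keep {open(d_bay_office), open(d_dock_bay), open(d_office_store)}, require {at(office), open(d_bay_office)}
    → {at(office), open(d_bay_office), open(d_dock_bay), open(d_office_store)}

== RESULT ==
["at(office)", "open(d_bay_office)", "open(d_dock_bay)", "open(d_office_store)"]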